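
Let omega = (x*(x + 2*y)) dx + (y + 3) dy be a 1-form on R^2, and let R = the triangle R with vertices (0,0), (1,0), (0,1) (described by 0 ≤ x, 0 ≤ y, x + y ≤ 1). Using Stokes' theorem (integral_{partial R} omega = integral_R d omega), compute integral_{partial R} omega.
integral_(partial R) omega = -1/3

Stokes: integral_partial_R omega = integral_R d omega with d omega = (∂Q/∂x - ∂P/∂y) dx ∧ dy.
  ∂Q/∂x = 0
  ∂P/∂y = 2*x
  integrand = ∂Q/∂x - ∂P/∂y = -2*x.
Integrating over R: integral_0^1 integral_0^{1-x} (-2*x) dy dx = -1/3.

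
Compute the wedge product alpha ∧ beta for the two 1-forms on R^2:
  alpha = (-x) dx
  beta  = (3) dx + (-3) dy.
alpha ∧ beta = (3*x) dx ∧ dy

Distribute the wedge, using dx_i ∧ dx_j = -dx_j ∧ dx_i and dx_i ∧ dx_i = 0. For each pair (i, j) with i < j, the coefficient of dx_i ∧ dx_j in alpha ∧ beta is (alpha_i * beta_j - alpha_j * beta_i). Collecting: alpha ∧ beta = (3*x) dx ∧ dy.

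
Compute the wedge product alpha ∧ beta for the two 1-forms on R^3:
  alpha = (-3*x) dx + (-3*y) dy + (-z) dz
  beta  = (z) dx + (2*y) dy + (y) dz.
alpha ∧ beta = (3*y*(-2*x + z)) dx ∧ dy + (-3*x*y + z^2) dx ∧ dz + (y*(-3*y + 2*z)) dy ∧ dz

Distribute the wedge, using dx_i ∧ dx_j = -dx_j ∧ dx_i and dx_i ∧ dx_i = 0. For each pair (i, j) with i < j, the coefficient of dx_i ∧ dx_j in alpha ∧ beta is (alpha_i * beta_j - alpha_j * beta_i). Collecting: alpha ∧ beta = (3*y*(-2*x + z)) dx ∧ dy + (-3*x*y + z^2) dx ∧ dz + (y*(-3*y + 2*z)) dy ∧ dz.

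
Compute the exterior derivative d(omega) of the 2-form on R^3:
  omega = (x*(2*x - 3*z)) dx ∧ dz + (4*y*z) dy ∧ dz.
d(omega) = 0

For a 2-form omega = sum_{i<j} g_{ij} dx_i ∧ dx_j, the exterior derivative is
  d(omega) = sum_{i<j} d(g_{ij}) ∧ dx_i ∧ dx_j = sum_{i<j, k} (∂g_{ij}/∂x_k) dx_k ∧ dx_i ∧ dx_j.
Expand each term, using dx_k ∧ dx_i ∧ dx_j = sgn(permutation) dx_{(a)} ∧ dx_{(b)} ∧ dx_{(c)} with (a < b < c) sorted:

Collecting like 3-forms: d(omega) = 0.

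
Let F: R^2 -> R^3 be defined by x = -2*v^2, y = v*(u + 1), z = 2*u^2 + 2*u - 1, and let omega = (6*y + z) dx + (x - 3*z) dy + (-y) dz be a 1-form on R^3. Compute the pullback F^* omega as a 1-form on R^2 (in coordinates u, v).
F^* omega = (v*(-10*u^2 - 12*u - 2*v^2 + 1)) du + (-6*u^3 - 8*u^2*v - 12*u^2 - 26*u*v^2 - 8*u*v - 3*u - 26*v^2 + 4*v + 3) dv

Using F^*(f dg) = (f ∘ F) d(g ∘ F), substitute each coordinate x_i by F_i(u, v) in f_i, and replace dx_i by d F_i = (∂F_i/∂u) du + (∂F_i/∂v) dv.
  For the x component: f_1(F) = 2*u^2 + 6*u*v + 2*u + 6*v - 1; d F_1 = (0) du + (-4*v) dv
  For the y component: f_2(F) = -6*u^2 - 6*u - 2*v^2 + 3; d F_2 = (v) du + (u + 1) dv
  For the z component: f_3(F) = v*(-u - 1); d F_3 = (4*u + 2) du + (0) dv
Combining and collecting du, dv coefficients:
  coeff of du: v*(-10*u^2 - 12*u - 2*v^2 + 1)
  coeff of dv: -6*u^3 - 8*u^2*v - 12*u^2 - 26*u*v^2 - 8*u*v - 3*u - 26*v^2 + 4*v + 3
F^* omega = (v*(-10*u^2 - 12*u - 2*v^2 + 1)) du + (-6*u^3 - 8*u^2*v - 12*u^2 - 26*u*v^2 - 8*u*v - 3*u - 26*v^2 + 4*v + 3) dv.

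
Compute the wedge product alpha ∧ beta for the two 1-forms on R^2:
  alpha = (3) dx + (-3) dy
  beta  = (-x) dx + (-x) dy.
alpha ∧ beta = (-6*x) dx ∧ dy

Distribute the wedge, using dx_i ∧ dx_j = -dx_j ∧ dx_i and dx_i ∧ dx_i = 0. For each pair (i, j) with i < j, the coefficient of dx_i ∧ dx_j in alpha ∧ beta is (alpha_i * beta_j - alpha_j * beta_i). Collecting: alpha ∧ beta = (-6*x) dx ∧ dy.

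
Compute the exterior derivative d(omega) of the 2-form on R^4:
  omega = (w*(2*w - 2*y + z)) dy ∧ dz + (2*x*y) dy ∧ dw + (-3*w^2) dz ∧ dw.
d(omega) = (4*w - 2*y + z) dy ∧ dz ∧ dw + (2*y) dx ∧ dy ∧ dw

For a 2-form omega = sum_{i<j} g_{ij} dx_i ∧ dx_j, the exterior derivative is
  d(omega) = sum_{i<j} d(g_{ij}) ∧ dx_i ∧ dx_j = sum_{i<j, k} (∂g_{ij}/∂x_k) dx_k ∧ dx_i ∧ dx_j.
Expand each term, using dx_k ∧ dx_i ∧ dx_j = sgn(permutation) dx_{(a)} ∧ dx_{(b)} ∧ dx_{(c)} with (a < b < c) sorted:
  d(w*(2*w - 2*y + z)) includes (∂/∂w)(w*(2*w - 2*y + z)) dw = (4*w - 2*y + z) dw, which multiplied by dy ∧ dz gives (4*w - 2*y + z) dy ∧ dz ∧ dw
  d(2*x*y) includes (∂/∂x)(2*x*y) dx = (2*y) dx, which multiplied by dy ∧ dw gives (2*y) dx ∧ dy ∧ dw
Collecting like 3-forms: d(omega) = (4*w - 2*y + z) dy ∧ dz ∧ dw + (2*y) dx ∧ dy ∧ dw.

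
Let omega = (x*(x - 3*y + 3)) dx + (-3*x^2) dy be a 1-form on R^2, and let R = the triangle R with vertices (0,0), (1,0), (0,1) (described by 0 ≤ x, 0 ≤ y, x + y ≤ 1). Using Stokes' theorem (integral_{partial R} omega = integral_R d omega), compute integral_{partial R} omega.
integral_(partial R) omega = -1/2

Stokes: integral_partial_R omega = integral_R d omega with d omega = (∂Q/∂x - ∂P/∂y) dx ∧ dy.
  ∂Q/∂x = -6*x
  ∂P/∂y = -3*x
  integrand = ∂Q/∂x - ∂P/∂y = -3*x.
Integrating over R: integral_0^1 integral_0^{1-x} (-3*x) dy dx = -1/2.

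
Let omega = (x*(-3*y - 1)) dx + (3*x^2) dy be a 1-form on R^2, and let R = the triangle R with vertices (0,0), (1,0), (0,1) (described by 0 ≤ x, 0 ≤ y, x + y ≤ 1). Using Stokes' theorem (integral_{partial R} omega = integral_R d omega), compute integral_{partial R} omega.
integral_(partial R) omega = 3/2

Stokes: integral_partial_R omega = integral_R d omega with d omega = (∂Q/∂x - ∂P/∂y) dx ∧ dy.
  ∂Q/∂x = 6*x
  ∂P/∂y = -3*x
  integrand = ∂Q/∂x - ∂P/∂y = 9*x.
Integrating over R: integral_0^1 integral_0^{1-x} (9*x) dy dx = 3/2.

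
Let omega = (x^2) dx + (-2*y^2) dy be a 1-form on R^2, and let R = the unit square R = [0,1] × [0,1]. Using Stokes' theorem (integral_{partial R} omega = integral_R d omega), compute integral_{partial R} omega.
integral_(partial R) omega = 0

Stokes: integral_partial_R omega = integral_R d omega with d omega = (∂Q/∂x - ∂P/∂y) dx ∧ dy.
  ∂Q/∂x = 0
  ∂P/∂y = 0
  integrand = ∂Q/∂x - ∂P/∂y = 0.
Integrating over R: integral_0^1 integral_0^1 (0) dx dy = 0.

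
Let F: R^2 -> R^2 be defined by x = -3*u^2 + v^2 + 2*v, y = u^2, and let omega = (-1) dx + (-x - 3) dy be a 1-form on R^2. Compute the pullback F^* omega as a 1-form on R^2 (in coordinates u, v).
F^* omega = (2*u*(3*u^2 - v^2 - 2*v)) du + (-2*v - 2) dv

Using F^*(f dg) = (f ∘ F) d(g ∘ F), substitute each coordinate x_i by F_i(u, v) in f_i, and replace dx_i by d F_i = (∂F_i/∂u) du + (∂F_i/∂v) dv.
  For the x component: f_1(F) = -1; d F_1 = (-6*u) du + (2*v + 2) dv
  For the y component: f_2(F) = 3*u^2 - v^2 - 2*v - 3; d F_2 = (2*u) du + (0) dv
Combining and collecting du, dv coefficients:
  coeff of du: 2*u*(3*u^2 - v^2 - 2*v)
  coeff of dv: -2*v - 2
F^* omega = (2*u*(3*u^2 - v^2 - 2*v)) du + (-2*v - 2) dv.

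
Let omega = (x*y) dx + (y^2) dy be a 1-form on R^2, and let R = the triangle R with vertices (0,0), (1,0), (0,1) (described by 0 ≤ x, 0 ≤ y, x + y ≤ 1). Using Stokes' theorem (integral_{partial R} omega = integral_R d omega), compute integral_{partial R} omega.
integral_(partial R) omega = -1/6

Stokes: integral_partial_R omega = integral_R d omega with d omega = (∂Q/∂x - ∂P/∂y) dx ∧ dy.
  ∂Q/∂x = 0
  ∂P/∂y = x
  integrand = ∂Q/∂x - ∂P/∂y = -x.
Integrating over R: integral_0^1 integral_0^{1-x} (-x) dy dx = -1/6.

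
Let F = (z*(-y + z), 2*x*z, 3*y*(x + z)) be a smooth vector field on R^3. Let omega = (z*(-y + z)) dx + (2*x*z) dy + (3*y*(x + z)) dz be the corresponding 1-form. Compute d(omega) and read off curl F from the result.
d(omega) = (x + 3*z) dy ∧ dz + (-4*y + 2*z) dz ∧ dx + (3*z) dx ∧ dy; curl F = (x + 3*z, -4*y + 2*z, 3*z)

d omega = sum_{i<j} (∂f_j/∂x_i - ∂f_i/∂x_j) dx_i ∧ dx_j. Under the identification (dy ∧ dz, dz ∧ dx, dx ∧ dy) ↔ (e_x, e_y, e_z), the coefficients are exactly the components of curl F. Compute:
  ∂R/∂y - ∂Q/∂z = (3*x + 3*z) - (2*x) = x + 3*z
  ∂P/∂z - ∂R/∂x = (-y + 2*z) - (3*y) = -4*y + 2*z
  ∂Q/∂x - ∂P/∂y = (2*z) - (-z) = 3*z.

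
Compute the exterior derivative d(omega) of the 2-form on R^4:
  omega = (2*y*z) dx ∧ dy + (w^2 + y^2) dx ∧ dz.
d(omega) = (2*w) dx ∧ dz ∧ dw

For a 2-form omega = sum_{i<j} g_{ij} dx_i ∧ dx_j, the exterior derivative is
  d(omega) = sum_{i<j} d(g_{ij}) ∧ dx_i ∧ dx_j = sum_{i<j, k} (∂g_{ij}/∂x_k) dx_k ∧ dx_i ∧ dx_j.
Expand each term, using dx_k ∧ dx_i ∧ dx_j = sgn(permutation) dx_{(a)} ∧ dx_{(b)} ∧ dx_{(c)} with (a < b < c) sorted:
  d(2*y*z) includes (∂/∂z)(2*y*z) dz = (2*y) dz, which multiplied by dx ∧ dy gives (2*y) dx ∧ dy ∧ dz
  d(w^2 + y^2) includes (∂/∂y)(w^2 + y^2) dy = (2*y) dy, which multiplied by dx ∧ dz gives (-2*y) dx ∧ dy ∧ dz
  d(w^2 + y^2) includes (∂/∂w)(w^2 + y^2) dw = (2*w) dw, which multiplied by dx ∧ dz gives (2*w) dx ∧ dz ∧ dw
Collecting like 3-forms: d(omega) = (2*w) dx ∧ dz ∧ dw.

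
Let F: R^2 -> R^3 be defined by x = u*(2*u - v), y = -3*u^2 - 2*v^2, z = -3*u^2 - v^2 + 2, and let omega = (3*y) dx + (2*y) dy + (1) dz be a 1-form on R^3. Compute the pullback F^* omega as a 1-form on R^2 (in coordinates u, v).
F^* omega = (9*u^2*v - 6*u + 6*v^3) du + (9*u^3 + 24*u^2*v + 6*u*v^2 + 16*v^3 - 2*v) dv

Using F^*(f dg) = (f ∘ F) d(g ∘ F), substitute each coordinate x_i by F_i(u, v) in f_i, and replace dx_i by d F_i = (∂F_i/∂u) du + (∂F_i/∂v) dv.
  For the x component: f_1(F) = -9*u^2 - 6*v^2; d F_1 = (4*u - v) du + (-u) dv
  For the y component: f_2(F) = -6*u^2 - 4*v^2; d F_2 = (-6*u) du + (-4*v) dv
  For the z component: f_3(F) = 1; d F_3 = (-6*u) du + (-2*v) dv
Combining and collecting du, dv coefficients:
  coeff of du: 9*u^2*v - 6*u + 6*v^3
  coeff of dv: 9*u^3 + 24*u^2*v + 6*u*v^2 + 16*v^3 - 2*v
F^* omega = (9*u^2*v - 6*u + 6*v^3) du + (9*u^3 + 24*u^2*v + 6*u*v^2 + 16*v^3 - 2*v) dv.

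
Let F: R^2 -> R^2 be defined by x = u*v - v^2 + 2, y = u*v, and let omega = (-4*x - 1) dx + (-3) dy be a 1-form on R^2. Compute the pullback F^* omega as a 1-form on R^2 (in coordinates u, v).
F^* omega = (4*v*(-u*v + v^2 - 3)) du + (-4*u^2*v + 12*u*v^2 - 12*u - 8*v^3 + 18*v) dv

Using F^*(f dg) = (f ∘ F) d(g ∘ F), substitute each coordinate x_i by F_i(u, v) in f_i, and replace dx_i by d F_i = (∂F_i/∂u) du + (∂F_i/∂v) dv.
  For the x component: f_1(F) = -4*u*v + 4*v^2 - 9; d F_1 = (v) du + (u - 2*v) dv
  For the y component: f_2(F) = -3; d F_2 = (v) du + (u) dv
Combining and collecting du, dv coefficients:
  coeff of du: 4*v*(-u*v + v^2 - 3)
  coeff of dv: -4*u^2*v + 12*u*v^2 - 12*u - 8*v^3 + 18*v
F^* omega = (4*v*(-u*v + v^2 - 3)) du + (-4*u^2*v + 12*u*v^2 - 12*u - 8*v^3 + 18*v) dv.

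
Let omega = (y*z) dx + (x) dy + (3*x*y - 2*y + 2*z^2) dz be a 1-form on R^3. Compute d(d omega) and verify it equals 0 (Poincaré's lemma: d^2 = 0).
d(d omega) = 0

Step 1: d omega = sum_{i<j} (∂f_j/∂x_i - ∂f_i/∂x_j) dx_i ∧ dx_j:
  coeff of dx ∧ dy: 1 - z
  coeff of dx ∧ dz: 2*y
  coeff of dy ∧ dz: 3*x - 2
Step 2: Apply d again to each 2-form coefficient. The only possible 3-form in R^3 is dx ∧ dy ∧ dz, with coefficient
  ∂(coeff of dy∧dz)/∂x - ∂(coeff of dx∧dz)/∂y + ∂(coeff of dx∧dy)/∂z
  = ∂/∂x (3*x - 2) - ∂/∂y (2*y) + ∂/∂z (1 - z).
Each of these terms simplifies to sums of mixed partials that cancel in pairs. The result is 0 (by equality of mixed partials for smooth functions — Schwarz / Clairaut).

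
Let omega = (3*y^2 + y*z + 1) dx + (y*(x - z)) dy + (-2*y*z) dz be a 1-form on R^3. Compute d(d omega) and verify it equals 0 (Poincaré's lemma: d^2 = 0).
d(d omega) = 0

Step 1: d omega = sum_{i<j} (∂f_j/∂x_i - ∂f_i/∂x_j) dx_i ∧ dx_j:
  coeff of dx ∧ dy: -5*y - z
  coeff of dx ∧ dz: -y
  coeff of dy ∧ dz: y - 2*z
Step 2: Apply d again to each 2-form coefficient. The only possible 3-form in R^3 is dx ∧ dy ∧ dz, with coefficient
  ∂(coeff of dy∧dz)/∂x - ∂(coeff of dx∧dz)/∂y + ∂(coeff of dx∧dy)/∂z
  = ∂/∂x (y - 2*z) - ∂/∂y (-y) + ∂/∂z (-5*y - z).
Each of these terms simplifies to sums of mixed partials that cancel in pairs. The result is 0 (by equality of mixed partials for smooth functions — Schwarz / Clairaut).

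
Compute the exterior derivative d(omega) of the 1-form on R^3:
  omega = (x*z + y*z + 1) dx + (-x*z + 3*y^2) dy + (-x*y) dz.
d(omega) = (-2*z) dx ∧ dy + (-x - 2*y) dx ∧ dz

For a 1-form omega = sum_i f_i dx_i, the exterior derivative is
  d(omega) = sum_{i < j} (∂f_j/∂x_i - ∂f_i/∂x_j) dx_i ∧ dx_j.
  coefficient of dx ∧ dy: ∂f_2/∂x - ∂f_1/∂y = ∂(-x*z + 3*y^2)/∂x - ∂(x*z + y*z + 1)/∂y = -2*z
  coefficient of dx ∧ dz: ∂f_3/∂x - ∂f_1/∂z = ∂(-x*y)/∂x - ∂(x*z + y*z + 1)/∂z = -x - 2*y
Assembling: d(omega) = (-2*z) dx ∧ dy + (-x - 2*y) dx ∧ dz.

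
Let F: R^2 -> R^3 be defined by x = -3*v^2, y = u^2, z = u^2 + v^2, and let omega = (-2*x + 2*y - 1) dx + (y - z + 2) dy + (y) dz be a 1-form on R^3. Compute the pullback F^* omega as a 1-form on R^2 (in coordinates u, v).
F^* omega = (2*u*(u^2 - v^2 + 2)) du + (2*v*(-5*u^2 - 18*v^2 + 3)) dv

Using F^*(f dg) = (f ∘ F) d(g ∘ F), substitute each coordinate x_i by F_i(u, v) in f_i, and replace dx_i by d F_i = (∂F_i/∂u) du + (∂F_i/∂v) dv.
  For the x component: f_1(F) = 2*u^2 + 6*v^2 - 1; d F_1 = (0) du + (-6*v) dv
  For the y component: f_2(F) = 2 - v^2; d F_2 = (2*u) du + (0) dv
  For the z component: f_3(F) = u^2; d F_3 = (2*u) du + (2*v) dv
Combining and collecting du, dv coefficients:
  coeff of du: 2*u*(u^2 - v^2 + 2)
  coeff of dv: 2*v*(-5*u^2 - 18*v^2 + 3)
F^* omega = (2*u*(u^2 - v^2 + 2)) du + (2*v*(-5*u^2 - 18*v^2 + 3)) dv.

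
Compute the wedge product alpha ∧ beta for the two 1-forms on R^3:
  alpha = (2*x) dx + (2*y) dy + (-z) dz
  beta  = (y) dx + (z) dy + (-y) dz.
alpha ∧ beta = (2*x*z - 2*y^2) dx ∧ dy + (y*(-2*x + z)) dx ∧ dz + (-2*y^2 + z^2) dy ∧ dz

Distribute the wedge, using dx_i ∧ dx_j = -dx_j ∧ dx_i and dx_i ∧ dx_i = 0. For each pair (i, j) with i < j, the coefficient of dx_i ∧ dx_j in alpha ∧ beta is (alpha_i * beta_j - alpha_j * beta_i). Collecting: alpha ∧ beta = (2*x*z - 2*y^2) dx ∧ dy + (y*(-2*x + z)) dx ∧ dz + (-2*y^2 + z^2) dy ∧ dz.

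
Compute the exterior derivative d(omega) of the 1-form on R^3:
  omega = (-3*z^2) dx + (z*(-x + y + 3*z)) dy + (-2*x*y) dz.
d(omega) = (-z) dx ∧ dy + (-2*y + 6*z) dx ∧ dz + (-x - y - 6*z) dy ∧ dz

For a 1-form omega = sum_i f_i dx_i, the exterior derivative is
  d(omega) = sum_{i < j} (∂f_j/∂x_i - ∂f_i/∂x_j) dx_i ∧ dx_j.
  coefficient of dx ∧ dy: ∂f_2/∂x - ∂f_1/∂y = ∂(z*(-x + y + 3*z))/∂x - ∂(-3*z^2)/∂y = -z
  coefficient of dx ∧ dz: ∂f_3/∂x - ∂f_1/∂z = ∂(-2*x*y)/∂x - ∂(-3*z^2)/∂z = -2*y + 6*z
  coefficient of dy ∧ dz: ∂f_3/∂y - ∂f_2/∂z = ∂(-2*x*y)/∂y - ∂(z*(-x + y + 3*z))/∂z = -x - y - 6*z
Assembling: d(omega) = (-z) dx ∧ dy + (-2*y + 6*z) dx ∧ dz + (-x - y - 6*z) dy ∧ dz.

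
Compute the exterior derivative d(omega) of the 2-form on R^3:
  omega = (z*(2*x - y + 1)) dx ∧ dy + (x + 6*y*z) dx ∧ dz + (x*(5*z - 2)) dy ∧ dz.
d(omega) = (2*x - y - z - 1) dx ∧ dy ∧ dz

For a 2-form omega = sum_{i<j} g_{ij} dx_i ∧ dx_j, the exterior derivative is
  d(omega) = sum_{i<j} d(g_{ij}) ∧ dx_i ∧ dx_j = sum_{i<j, k} (∂g_{ij}/∂x_k) dx_k ∧ dx_i ∧ dx_j.
Expand each term, using dx_k ∧ dx_i ∧ dx_j = sgn(permutation) dx_{(a)} ∧ dx_{(b)} ∧ dx_{(c)} with (a < b < c) sorted:
  d(z*(2*x - y + 1)) includes (∂/∂z)(z*(2*x - y + 1)) dz = (2*x - y + 1) dz, which multiplied by dx ∧ dy gives (2*x - y + 1) dx ∧ dy ∧ dz
  d(x + 6*y*z) includes (∂/∂y)(x + 6*y*z) dy = (6*z) dy, which multiplied by dx ∧ dz gives (-6*z) dx ∧ dy ∧ dz
  d(x*(5*z - 2)) includes (∂/∂x)(x*(5*z - 2)) dx = (5*z - 2) dx, which multiplied by dy ∧ dz gives (5*z - 2) dx ∧ dy ∧ dz
Collecting like 3-forms: d(omega) = (2*x - y - z - 1) dx ∧ dy ∧ dz.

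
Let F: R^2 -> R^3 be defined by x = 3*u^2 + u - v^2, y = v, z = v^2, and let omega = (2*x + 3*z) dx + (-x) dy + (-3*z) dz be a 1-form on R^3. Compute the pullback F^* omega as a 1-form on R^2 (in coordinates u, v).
F^* omega = (36*u^3 + 18*u^2 + 6*u*v^2 + 2*u + v^2) du + (-12*u^2*v - 3*u^2 - 4*u*v - u - 8*v^3 + v^2) dv

Using F^*(f dg) = (f ∘ F) d(g ∘ F), substitute each coordinate x_i by F_i(u, v) in f_i, and replace dx_i by d F_i = (∂F_i/∂u) du + (∂F_i/∂v) dv.
  For the x component: f_1(F) = 6*u^2 + 2*u + v^2; d F_1 = (6*u + 1) du + (-2*v) dv
  For the y component: f_2(F) = -3*u^2 - u + v^2; d F_2 = (0) du + (1) dv
  For the z component: f_3(F) = -3*v^2; d F_3 = (0) du + (2*v) dv
Combining and collecting du, dv coefficients:
  coeff of du: 36*u^3 + 18*u^2 + 6*u*v^2 + 2*u + v^2
  coeff of dv: -12*u^2*v - 3*u^2 - 4*u*v - u - 8*v^3 + v^2
F^* omega = (36*u^3 + 18*u^2 + 6*u*v^2 + 2*u + v^2) du + (-12*u^2*v - 3*u^2 - 4*u*v - u - 8*v^3 + v^2) dv.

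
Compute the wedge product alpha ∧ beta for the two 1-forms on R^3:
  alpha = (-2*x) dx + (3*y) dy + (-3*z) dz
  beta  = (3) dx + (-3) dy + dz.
alpha ∧ beta = (6*x - 9*y) dx ∧ dy + (-2*x + 9*z) dx ∧ dz + (3*y - 9*z) dy ∧ dz

Distribute the wedge, using dx_i ∧ dx_j = -dx_j ∧ dx_i and dx_i ∧ dx_i = 0. For each pair (i, j) with i < j, the coefficient of dx_i ∧ dx_j in alpha ∧ beta is (alpha_i * beta_j - alpha_j * beta_i). Collecting: alpha ∧ beta = (6*x - 9*y) dx ∧ dy + (-2*x + 9*z) dx ∧ dz + (3*y - 9*z) dy ∧ dz.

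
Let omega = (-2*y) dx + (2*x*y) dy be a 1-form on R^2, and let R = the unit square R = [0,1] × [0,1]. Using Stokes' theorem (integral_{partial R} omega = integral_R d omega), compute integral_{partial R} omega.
integral_(partial R) omega = 3

Stokes: integral_partial_R omega = integral_R d omega with d omega = (∂Q/∂x - ∂P/∂y) dx ∧ dy.
  ∂Q/∂x = 2*y
  ∂P/∂y = -2
  integrand = ∂Q/∂x - ∂P/∂y = 2*y + 2.
Integrating over R: integral_0^1 integral_0^1 (2*y + 2) dx dy = 3.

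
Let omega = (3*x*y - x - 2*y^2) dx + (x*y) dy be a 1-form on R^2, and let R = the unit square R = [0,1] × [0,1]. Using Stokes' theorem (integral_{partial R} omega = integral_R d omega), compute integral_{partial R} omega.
integral_(partial R) omega = 1

Stokes: integral_partial_R omega = integral_R d omega with d omega = (∂Q/∂x - ∂P/∂y) dx ∧ dy.
  ∂Q/∂x = y
  ∂P/∂y = 3*x - 4*y
  integrand = ∂Q/∂x - ∂P/∂y = -3*x + 5*y.
Integrating over R: integral_0^1 integral_0^1 (-3*x + 5*y) dx dy = 1.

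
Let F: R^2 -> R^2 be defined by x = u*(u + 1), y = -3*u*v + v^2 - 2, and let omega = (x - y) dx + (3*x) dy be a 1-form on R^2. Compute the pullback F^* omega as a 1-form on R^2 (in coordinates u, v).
F^* omega = (2*u^3 - 3*u^2*v + 3*u^2 - 2*u*v^2 - 6*u*v + 5*u - v^2 + 2) du + (3*u*(-3*u^2 + 2*u*v - 3*u + 2*v)) dv

Using F^*(f dg) = (f ∘ F) d(g ∘ F), substitute each coordinate x_i by F_i(u, v) in f_i, and replace dx_i by d F_i = (∂F_i/∂u) du + (∂F_i/∂v) dv.
  For the x component: f_1(F) = u^2 + 3*u*v + u - v^2 + 2; d F_1 = (2*u + 1) du + (0) dv
  For the y component: f_2(F) = 3*u*(u + 1); d F_2 = (-3*v) du + (-3*u + 2*v) dv
Combining and collecting du, dv coefficients:
  coeff of du: 2*u^3 - 3*u^2*v + 3*u^2 - 2*u*v^2 - 6*u*v + 5*u - v^2 + 2
  coeff of dv: 3*u*(-3*u^2 + 2*u*v - 3*u + 2*v)
F^* omega = (2*u^3 - 3*u^2*v + 3*u^2 - 2*u*v^2 - 6*u*v + 5*u - v^2 + 2) du + (3*u*(-3*u^2 + 2*u*v - 3*u + 2*v)) dv.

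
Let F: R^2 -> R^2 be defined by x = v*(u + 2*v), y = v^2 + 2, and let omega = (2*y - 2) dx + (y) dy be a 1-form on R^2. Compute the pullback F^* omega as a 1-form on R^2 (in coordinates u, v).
F^* omega = (2*v*(v^2 + 1)) du + (2*u*v^2 + 2*u + 10*v^3 + 12*v) dv

Using F^*(f dg) = (f ∘ F) d(g ∘ F), substitute each coordinate x_i by F_i(u, v) in f_i, and replace dx_i by d F_i = (∂F_i/∂u) du + (∂F_i/∂v) dv.
  For the x component: f_1(F) = 2*v^2 + 2; d F_1 = (v) du + (u + 4*v) dv
  For the y component: f_2(F) = v^2 + 2; d F_2 = (0) du + (2*v) dv
Combining and collecting du, dv coefficients:
  coeff of du: 2*v*(v^2 + 1)
  coeff of dv: 2*u*v^2 + 2*u + 10*v^3 + 12*v
F^* omega = (2*v*(v^2 + 1)) du + (2*u*v^2 + 2*u + 10*v^3 + 12*v) dv.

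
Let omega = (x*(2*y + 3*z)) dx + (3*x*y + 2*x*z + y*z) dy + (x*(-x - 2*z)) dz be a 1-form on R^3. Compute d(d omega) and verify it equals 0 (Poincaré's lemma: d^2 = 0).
d(d omega) = 0

Step 1: d omega = sum_{i<j} (∂f_j/∂x_i - ∂f_i/∂x_j) dx_i ∧ dx_j:
  coeff of dx ∧ dy: -2*x + 3*y + 2*z
  coeff of dx ∧ dz: -5*x - 2*z
  coeff of dy ∧ dz: -2*x - y
Step 2: Apply d again to each 2-form coefficient. The only possible 3-form in R^3 is dx ∧ dy ∧ dz, with coefficient
  ∂(coeff of dy∧dz)/∂x - ∂(coeff of dx∧dz)/∂y + ∂(coeff of dx∧dy)/∂z
  = ∂/∂x (-2*x - y) - ∂/∂y (-5*x - 2*z) + ∂/∂z (-2*x + 3*y + 2*z).
Each of these terms simplifies to sums of mixed partials that cancel in pairs. The result is 0 (by equality of mixed partials for smooth functions — Schwarz / Clairaut).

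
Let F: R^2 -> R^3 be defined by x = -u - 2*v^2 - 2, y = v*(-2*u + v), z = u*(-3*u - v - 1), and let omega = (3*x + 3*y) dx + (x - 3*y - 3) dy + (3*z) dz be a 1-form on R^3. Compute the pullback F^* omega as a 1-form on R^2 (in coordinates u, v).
F^* omega = (54*u^3 + 27*u^2*v + 27*u^2 - 9*u*v^2 + 14*u*v + 6*u + 10*v^3 + 3*v^2 + 10*v + 6) du + (9*u^3 - 9*u^2*v + 5*u^2 + 46*u*v^2 + 10*u*v + 10*u + 2*v^3 + 14*v) dv

Using F^*(f dg) = (f ∘ F) d(g ∘ F), substitute each coordinate x_i by F_i(u, v) in f_i, and replace dx_i by d F_i = (∂F_i/∂u) du + (∂F_i/∂v) dv.
  For the x component: f_1(F) = -6*u*v - 3*u - 3*v^2 - 6; d F_1 = (-1) du + (-4*v) dv
  For the y component: f_2(F) = 6*u*v - u - 5*v^2 - 5; d F_2 = (-2*v) du + (-2*u + 2*v) dv
  For the z component: f_3(F) = 3*u*(-3*u - v - 1); d F_3 = (-6*u - v - 1) du + (-u) dv
Combining and collecting du, dv coefficients:
  coeff of du: 54*u^3 + 27*u^2*v + 27*u^2 - 9*u*v^2 + 14*u*v + 6*u + 10*v^3 + 3*v^2 + 10*v + 6
  coeff of dv: 9*u^3 - 9*u^2*v + 5*u^2 + 46*u*v^2 + 10*u*v + 10*u + 2*v^3 + 14*v
F^* omega = (54*u^3 + 27*u^2*v + 27*u^2 - 9*u*v^2 + 14*u*v + 6*u + 10*v^3 + 3*v^2 + 10*v + 6) du + (9*u^3 - 9*u^2*v + 5*u^2 + 46*u*v^2 + 10*u*v + 10*u + 2*v^3 + 14*v) dv.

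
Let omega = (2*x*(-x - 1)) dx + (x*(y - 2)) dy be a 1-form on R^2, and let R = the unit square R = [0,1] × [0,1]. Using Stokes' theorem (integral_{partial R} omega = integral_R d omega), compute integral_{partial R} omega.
integral_(partial R) omega = -3/2

Stokes: integral_partial_R omega = integral_R d omega with d omega = (∂Q/∂x - ∂P/∂y) dx ∧ dy.
  ∂Q/∂x = y - 2
  ∂P/∂y = 0
  integrand = ∂Q/∂x - ∂P/∂y = y - 2.
Integrating over R: integral_0^1 integral_0^1 (y - 2) dx dy = -3/2.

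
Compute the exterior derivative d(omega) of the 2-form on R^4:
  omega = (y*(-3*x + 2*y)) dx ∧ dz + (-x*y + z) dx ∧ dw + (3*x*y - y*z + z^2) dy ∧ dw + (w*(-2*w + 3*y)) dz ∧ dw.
d(omega) = (3*x - 4*y) dx ∧ dy ∧ dz + (x + 3*y) dx ∧ dy ∧ dw + (-1) dx ∧ dz ∧ dw + (3*w + y - 2*z) dy ∧ dz ∧ dw

For a 2-form omega = sum_{i<j} g_{ij} dx_i ∧ dx_j, the exterior derivative is
  d(omega) = sum_{i<j} d(g_{ij}) ∧ dx_i ∧ dx_j = sum_{i<j, k} (∂g_{ij}/∂x_k) dx_k ∧ dx_i ∧ dx_j.
Expand each term, using dx_k ∧ dx_i ∧ dx_j = sgn(permutation) dx_{(a)} ∧ dx_{(b)} ∧ dx_{(c)} with (a < b < c) sorted:
  d(y*(-3*x + 2*y)) includes (∂/∂y)(y*(-3*x + 2*y)) dy = (-3*x + 4*y) dy, which multiplied by dx ∧ dz gives (3*x - 4*y) dx ∧ dy ∧ dz
  d(-x*y + z) includes (∂/∂y)(-x*y + z) dy = (-x) dy, which multiplied by dx ∧ dw gives (x) dx ∧ dy ∧ dw
  d(-x*y + z) includes (∂/∂z)(-x*y + z) dz = (1) dz, which multiplied by dx ∧ dw gives (-1) dx ∧ dz ∧ dw
  d(3*x*y - y*z + z^2) includes (∂/∂x)(3*x*y - y*z + z^2) dx = (3*y) dx, which multiplied by dy ∧ dw gives (3*y) dx ∧ dy ∧ dw
  d(3*x*y - y*z + z^2) includes (∂/∂z)(3*x*y - y*z + z^2) dz = (-y + 2*z) dz, which multiplied by dy ∧ dw gives (y - 2*z) dy ∧ dz ∧ dw
  d(w*(-2*w + 3*y)) includes (∂/∂y)(w*(-2*w + 3*y)) dy = (3*w) dy, which multiplied by dz ∧ dw gives (3*w) dy ∧ dz ∧ dw
Collecting like 3-forms: d(omega) = (3*x - 4*y) dx ∧ dy ∧ dz + (x + 3*y) dx ∧ dy ∧ dw + (-1) dx ∧ dz ∧ dw + (3*w + y - 2*z) dy ∧ dz ∧ dw.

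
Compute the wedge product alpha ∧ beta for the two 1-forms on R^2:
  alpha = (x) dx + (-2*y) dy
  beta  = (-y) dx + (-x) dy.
alpha ∧ beta = (-x^2 - 2*y^2) dx ∧ dy

Distribute the wedge, using dx_i ∧ dx_j = -dx_j ∧ dx_i and dx_i ∧ dx_i = 0. For each pair (i, j) with i < j, the coefficient of dx_i ∧ dx_j in alpha ∧ beta is (alpha_i * beta_j - alpha_j * beta_i). Collecting: alpha ∧ beta = (-x^2 - 2*y^2) dx ∧ dy.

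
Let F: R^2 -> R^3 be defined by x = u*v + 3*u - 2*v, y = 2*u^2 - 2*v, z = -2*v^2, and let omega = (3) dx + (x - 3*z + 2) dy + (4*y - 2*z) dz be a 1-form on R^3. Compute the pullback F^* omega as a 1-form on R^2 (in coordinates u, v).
F^* omega = (4*u^2*v + 12*u^2 + 24*u*v^2 - 8*u*v + 8*u + 3*v + 9) du + (-32*u^2*v - 2*u*v - 3*u - 16*v^3 + 20*v^2 + 4*v - 10) dv

Using F^*(f dg) = (f ∘ F) d(g ∘ F), substitute each coordinate x_i by F_i(u, v) in f_i, and replace dx_i by d F_i = (∂F_i/∂u) du + (∂F_i/∂v) dv.
  For the x component: f_1(F) = 3; d F_1 = (v + 3) du + (u - 2) dv
  For the y component: f_2(F) = u*v + 3*u + 6*v^2 - 2*v + 2; d F_2 = (4*u) du + (-2) dv
  For the z component: f_3(F) = 8*u^2 + 4*v^2 - 8*v; d F_3 = (0) du + (-4*v) dv
Combining and collecting du, dv coefficients:
  coeff of du: 4*u^2*v + 12*u^2 + 24*u*v^2 - 8*u*v + 8*u + 3*v + 9
  coeff of dv: -32*u^2*v - 2*u*v - 3*u - 16*v^3 + 20*v^2 + 4*v - 10
F^* omega = (4*u^2*v + 12*u^2 + 24*u*v^2 - 8*u*v + 8*u + 3*v + 9) du + (-32*u^2*v - 2*u*v - 3*u - 16*v^3 + 20*v^2 + 4*v - 10) dv.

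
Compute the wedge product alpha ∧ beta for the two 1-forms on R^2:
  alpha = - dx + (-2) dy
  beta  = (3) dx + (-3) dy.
alpha ∧ beta = (9) dx ∧ dy

Distribute the wedge, using dx_i ∧ dx_j = -dx_j ∧ dx_i and dx_i ∧ dx_i = 0. For each pair (i, j) with i < j, the coefficient of dx_i ∧ dx_j in alpha ∧ beta is (alpha_i * beta_j - alpha_j * beta_i). Collecting: alpha ∧ beta = (9) dx ∧ dy.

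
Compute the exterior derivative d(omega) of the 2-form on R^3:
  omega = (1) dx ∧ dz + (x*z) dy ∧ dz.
d(omega) = (z) dx ∧ dy ∧ dz

For a 2-form omega = sum_{i<j} g_{ij} dx_i ∧ dx_j, the exterior derivative is
  d(omega) = sum_{i<j} d(g_{ij}) ∧ dx_i ∧ dx_j = sum_{i<j, k} (∂g_{ij}/∂x_k) dx_k ∧ dx_i ∧ dx_j.
Expand each term, using dx_k ∧ dx_i ∧ dx_j = sgn(permutation) dx_{(a)} ∧ dx_{(b)} ∧ dx_{(c)} with (a < b < c) sorted:
  d(x*z) includes (∂/∂x)(x*z) dx = (z) dx, which multiplied by dy ∧ dz gives (z) dx ∧ dy ∧ dz
Collecting like 3-forms: d(omega) = (z) dx ∧ dy ∧ dz.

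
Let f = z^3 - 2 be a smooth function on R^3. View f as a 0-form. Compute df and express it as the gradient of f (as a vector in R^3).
df = (0) dx + (0) dy + (3*z^2) dz; grad f = (0, 0, 3*z^2)

For a 0-form f, d f = (∂f/∂x) dx + (∂f/∂y) dy + (∂f/∂z) dz. The components of the vector representation are exactly the entries of grad f in Cartesian coordinates:
  ∂f/∂x = 0
  ∂f/∂y = 0
  ∂f/∂z = 3*z^2.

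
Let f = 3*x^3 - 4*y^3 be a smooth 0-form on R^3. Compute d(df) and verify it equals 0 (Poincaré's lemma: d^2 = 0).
d(df) = 0

Step 1: df = sum_i (∂f/∂x_i) dx_i = (9*x^2) dx + (-12*y^2) dy + (0) dz.
Step 2: Apply d again. Using the 1-form formula, the coefficient of dx ∧ dy in d(df) is ∂^2 f/∂x ∂y - ∂^2 f/∂y ∂x = (0) - (0) = 0 (equality of mixed partials for smooth f).
Similarly for dx ∧ dz and dy ∧ dz — all coefficients vanish. So d(df) = 0.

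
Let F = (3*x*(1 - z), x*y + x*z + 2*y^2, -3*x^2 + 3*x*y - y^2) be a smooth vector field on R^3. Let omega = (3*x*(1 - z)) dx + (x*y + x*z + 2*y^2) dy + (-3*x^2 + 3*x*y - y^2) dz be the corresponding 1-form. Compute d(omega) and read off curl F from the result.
d(omega) = (2*x - 2*y) dy ∧ dz + (3*x - 3*y) dz ∧ dx + (y + z) dx ∧ dy; curl F = (2*x - 2*y, 3*x - 3*y, y + z)

d omega = sum_{i<j} (∂f_j/∂x_i - ∂f_i/∂x_j) dx_i ∧ dx_j. Under the identification (dy ∧ dz, dz ∧ dx, dx ∧ dy) ↔ (e_x, e_y, e_z), the coefficients are exactly the components of curl F. Compute:
  ∂R/∂y - ∂Q/∂z = (3*x - 2*y) - (x) = 2*x - 2*y
  ∂P/∂z - ∂R/∂x = (-3*x) - (-6*x + 3*y) = 3*x - 3*y
  ∂Q/∂x - ∂P/∂y = (y + z) - (0) = y + z.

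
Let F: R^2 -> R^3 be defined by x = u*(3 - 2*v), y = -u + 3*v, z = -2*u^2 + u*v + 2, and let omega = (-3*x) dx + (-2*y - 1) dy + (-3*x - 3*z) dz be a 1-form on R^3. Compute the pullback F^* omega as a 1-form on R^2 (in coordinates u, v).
F^* omega = (-24*u^3 - 6*u^2*v + 36*u^2 - 9*u*v^2 + 27*u*v - 5*u + 1) du + (6*u^3 - 9*u^2*v + 9*u^2 - 18*v - 3) dv

Using F^*(f dg) = (f ∘ F) d(g ∘ F), substitute each coordinate x_i by F_i(u, v) in f_i, and replace dx_i by d F_i = (∂F_i/∂u) du + (∂F_i/∂v) dv.
  For the x component: f_1(F) = 3*u*(2*v - 3); d F_1 = (3 - 2*v) du + (-2*u) dv
  For the y component: f_2(F) = 2*u - 6*v - 1; d F_2 = (-1) du + (3) dv
  For the z component: f_3(F) = 6*u^2 + 3*u*v - 9*u - 6; d F_3 = (-4*u + v) du + (u) dv
Combining and collecting du, dv coefficients:
  coeff of du: -24*u^3 - 6*u^2*v + 36*u^2 - 9*u*v^2 + 27*u*v - 5*u + 1
  coeff of dv: 6*u^3 - 9*u^2*v + 9*u^2 - 18*v - 3
F^* omega = (-24*u^3 - 6*u^2*v + 36*u^2 - 9*u*v^2 + 27*u*v - 5*u + 1) du + (6*u^3 - 9*u^2*v + 9*u^2 - 18*v - 3) dv.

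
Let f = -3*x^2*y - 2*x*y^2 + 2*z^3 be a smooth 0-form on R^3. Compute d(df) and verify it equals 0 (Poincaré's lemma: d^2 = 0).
d(df) = 0

Step 1: df = sum_i (∂f/∂x_i) dx_i = (2*y*(-3*x - y)) dx + (x*(-3*x - 4*y)) dy + (6*z^2) dz.
Step 2: Apply d again. Using the 1-form formula, the coefficient of dx ∧ dy in d(df) is ∂^2 f/∂x ∂y - ∂^2 f/∂y ∂x = (-6*x - 4*y) - (-6*x - 4*y) = 0 (equality of mixed partials for smooth f).
Similarly for dx ∧ dz and dy ∧ dz — all coefficients vanish. So d(df) = 0.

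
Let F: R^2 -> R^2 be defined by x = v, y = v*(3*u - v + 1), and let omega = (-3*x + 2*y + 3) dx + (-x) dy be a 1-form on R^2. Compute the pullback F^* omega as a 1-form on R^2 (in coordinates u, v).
F^* omega = (-3*v^2) du + (3*u*v - 2*v + 3) dv

Using F^*(f dg) = (f ∘ F) d(g ∘ F), substitute each coordinate x_i by F_i(u, v) in f_i, and replace dx_i by d F_i = (∂F_i/∂u) du + (∂F_i/∂v) dv.
  For the x component: f_1(F) = 6*u*v - 2*v^2 - v + 3; d F_1 = (0) du + (1) dv
  For the y component: f_2(F) = -v; d F_2 = (3*v) du + (3*u - 2*v + 1) dv
Combining and collecting du, dv coefficients:
  coeff of du: -3*v^2
  coeff of dv: 3*u*v - 2*v + 3
F^* omega = (-3*v^2) du + (3*u*v - 2*v + 3) dv.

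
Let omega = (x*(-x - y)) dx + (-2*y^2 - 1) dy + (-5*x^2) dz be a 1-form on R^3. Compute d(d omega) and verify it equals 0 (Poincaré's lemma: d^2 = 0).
d(d omega) = 0

Step 1: d omega = sum_{i<j} (∂f_j/∂x_i - ∂f_i/∂x_j) dx_i ∧ dx_j:
  coeff of dx ∧ dy: x
  coeff of dx ∧ dz: -10*x
  coeff of dy ∧ dz: 0
Step 2: Apply d again to each 2-form coefficient. The only possible 3-form in R^3 is dx ∧ dy ∧ dz, with coefficient
  ∂(coeff of dy∧dz)/∂x - ∂(coeff of dx∧dz)/∂y + ∂(coeff of dx∧dy)/∂z
  = ∂/∂x (0) - ∂/∂y (-10*x) + ∂/∂z (x).
Each of these terms simplifies to sums of mixed partials that cancel in pairs. The result is 0 (by equality of mixed partials for smooth functions — Schwarz / Clairaut).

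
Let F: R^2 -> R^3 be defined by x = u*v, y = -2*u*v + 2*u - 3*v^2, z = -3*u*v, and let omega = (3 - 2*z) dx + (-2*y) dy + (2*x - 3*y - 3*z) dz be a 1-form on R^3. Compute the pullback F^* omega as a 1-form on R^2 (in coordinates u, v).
F^* omega = (-53*u*v^2 + 34*u*v - 8*u - 39*v^3 + 12*v^2 + 3*v) du + (-53*u^2*v + 26*u^2 - 63*u*v^2 + 24*u*v + 3*u - 36*v^3) dv

Using F^*(f dg) = (f ∘ F) d(g ∘ F), substitute each coordinate x_i by F_i(u, v) in f_i, and replace dx_i by d F_i = (∂F_i/∂u) du + (∂F_i/∂v) dv.
  For the x component: f_1(F) = 6*u*v + 3; d F_1 = (v) du + (u) dv
  For the y component: f_2(F) = 4*u*v - 4*u + 6*v^2; d F_2 = (2 - 2*v) du + (-2*u - 6*v) dv
  For the z component: f_3(F) = 17*u*v - 6*u + 9*v^2; d F_3 = (-3*v) du + (-3*u) dv
Combining and collecting du, dv coefficients:
  coeff of du: -53*u*v^2 + 34*u*v - 8*u - 39*v^3 + 12*v^2 + 3*v
  coeff of dv: -53*u^2*v + 26*u^2 - 63*u*v^2 + 24*u*v + 3*u - 36*v^3
F^* omega = (-53*u*v^2 + 34*u*v - 8*u - 39*v^3 + 12*v^2 + 3*v) du + (-53*u^2*v + 26*u^2 - 63*u*v^2 + 24*u*v + 3*u - 36*v^3) dv.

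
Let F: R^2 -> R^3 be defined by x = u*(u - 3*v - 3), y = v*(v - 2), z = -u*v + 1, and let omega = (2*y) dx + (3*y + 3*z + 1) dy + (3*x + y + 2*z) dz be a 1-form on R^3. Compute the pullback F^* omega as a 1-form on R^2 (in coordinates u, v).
F^* omega = (v*(-3*u^2 + 15*u*v + u - 7*v^2 + 8*v + 10)) du + (-3*u^3 + 11*u^2*v + 9*u^2 - 13*u*v^2 + 20*u*v - 2*u + 6*v^3 - 18*v^2 + 20*v - 8) dv

Using F^*(f dg) = (f ∘ F) d(g ∘ F), substitute each coordinate x_i by F_i(u, v) in f_i, and replace dx_i by d F_i = (∂F_i/∂u) du + (∂F_i/∂v) dv.
  For the x component: f_1(F) = 2*v*(v - 2); d F_1 = (2*u - 3*v - 3) du + (-3*u) dv
  For the y component: f_2(F) = -3*u*v + 3*v^2 - 6*v + 4; d F_2 = (0) du + (2*v - 2) dv
  For the z component: f_3(F) = 3*u^2 - 11*u*v - 9*u + v^2 - 2*v + 2; d F_3 = (-v) du + (-u) dv
Combining and collecting du, dv coefficients:
  coeff of du: v*(-3*u^2 + 15*u*v + u - 7*v^2 + 8*v + 10)
  coeff of dv: -3*u^3 + 11*u^2*v + 9*u^2 - 13*u*v^2 + 20*u*v - 2*u + 6*v^3 - 18*v^2 + 20*v - 8
F^* omega = (v*(-3*u^2 + 15*u*v + u - 7*v^2 + 8*v + 10)) du + (-3*u^3 + 11*u^2*v + 9*u^2 - 13*u*v^2 + 20*u*v - 2*u + 6*v^3 - 18*v^2 + 20*v - 8) dv.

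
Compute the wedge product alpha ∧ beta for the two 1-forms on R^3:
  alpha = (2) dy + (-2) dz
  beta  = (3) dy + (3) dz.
alpha ∧ beta = (12) dy ∧ dz

Distribute the wedge, using dx_i ∧ dx_j = -dx_j ∧ dx_i and dx_i ∧ dx_i = 0. For each pair (i, j) with i < j, the coefficient of dx_i ∧ dx_j in alpha ∧ beta is (alpha_i * beta_j - alpha_j * beta_i). Collecting: alpha ∧ beta = (12) dy ∧ dz.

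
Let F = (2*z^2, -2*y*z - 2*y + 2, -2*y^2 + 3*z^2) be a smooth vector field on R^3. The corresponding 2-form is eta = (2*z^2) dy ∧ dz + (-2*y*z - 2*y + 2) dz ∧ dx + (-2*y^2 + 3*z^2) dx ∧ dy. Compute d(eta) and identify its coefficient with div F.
d(eta) = (4*z - 2) dx ∧ dy ∧ dz; div F = 4*z - 2

For a 2-form in R^3 of the form above, applying d gives a 3-form with coefficient ∂P/∂x + ∂Q/∂y + ∂R/∂z:
  ∂P/∂x = 0
  ∂Q/∂y = -2*z - 2
  ∂R/∂z = 6*z
Sum = 4*z - 2, which is exactly div F.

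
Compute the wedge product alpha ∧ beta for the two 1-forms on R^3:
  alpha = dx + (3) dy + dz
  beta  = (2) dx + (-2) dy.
alpha ∧ beta = (-8) dx ∧ dy + (-2) dx ∧ dz + (2) dy ∧ dz

Distribute the wedge, using dx_i ∧ dx_j = -dx_j ∧ dx_i and dx_i ∧ dx_i = 0. For each pair (i, j) with i < j, the coefficient of dx_i ∧ dx_j in alpha ∧ beta is (alpha_i * beta_j - alpha_j * beta_i). Collecting: alpha ∧ beta = (-8) dx ∧ dy + (-2) dx ∧ dz + (2) dy ∧ dz.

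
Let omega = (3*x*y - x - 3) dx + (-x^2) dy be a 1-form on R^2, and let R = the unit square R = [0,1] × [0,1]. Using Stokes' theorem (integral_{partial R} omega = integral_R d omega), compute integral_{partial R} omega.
integral_(partial R) omega = -5/2

Stokes: integral_partial_R omega = integral_R d omega with d omega = (∂Q/∂x - ∂P/∂y) dx ∧ dy.
  ∂Q/∂x = -2*x
  ∂P/∂y = 3*x
  integrand = ∂Q/∂x - ∂P/∂y = -5*x.
Integrating over R: integral_0^1 integral_0^1 (-5*x) dx dy = -5/2.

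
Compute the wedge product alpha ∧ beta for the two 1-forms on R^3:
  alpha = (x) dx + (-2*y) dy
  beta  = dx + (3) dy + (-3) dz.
alpha ∧ beta = (3*x + 2*y) dx ∧ dy + (-3*x) dx ∧ dz + (6*y) dy ∧ dz

Distribute the wedge, using dx_i ∧ dx_j = -dx_j ∧ dx_i and dx_i ∧ dx_i = 0. For each pair (i, j) with i < j, the coefficient of dx_i ∧ dx_j in alpha ∧ beta is (alpha_i * beta_j - alpha_j * beta_i). Collecting: alpha ∧ beta = (3*x + 2*y) dx ∧ dy + (-3*x) dx ∧ dz + (6*y) dy ∧ dz.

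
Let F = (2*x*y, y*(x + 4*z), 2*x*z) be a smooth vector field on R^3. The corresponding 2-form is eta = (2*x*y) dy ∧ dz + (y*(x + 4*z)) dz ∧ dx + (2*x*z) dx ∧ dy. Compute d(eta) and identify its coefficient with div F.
d(eta) = (3*x + 2*y + 4*z) dx ∧ dy ∧ dz; div F = 3*x + 2*y + 4*z

For a 2-form in R^3 of the form above, applying d gives a 3-form with coefficient ∂P/∂x + ∂Q/∂y + ∂R/∂z:
  ∂P/∂x = 2*y
  ∂Q/∂y = x + 4*z
  ∂R/∂z = 2*x
Sum = 3*x + 2*y + 4*z, which is exactly div F.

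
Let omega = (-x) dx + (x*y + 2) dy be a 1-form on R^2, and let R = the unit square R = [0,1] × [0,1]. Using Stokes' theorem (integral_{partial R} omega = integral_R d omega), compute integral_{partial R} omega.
integral_(partial R) omega = 1/2

Stokes: integral_partial_R omega = integral_R d omega with d omega = (∂Q/∂x - ∂P/∂y) dx ∧ dy.
  ∂Q/∂x = y
  ∂P/∂y = 0
  integrand = ∂Q/∂x - ∂P/∂y = y.
Integrating over R: integral_0^1 integral_0^1 (y) dx dy = 1/2.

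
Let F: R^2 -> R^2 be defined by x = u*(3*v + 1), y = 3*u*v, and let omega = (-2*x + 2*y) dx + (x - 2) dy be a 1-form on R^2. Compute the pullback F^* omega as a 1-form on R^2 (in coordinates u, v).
F^* omega = (9*u*v^2 - 3*u*v - 2*u - 6*v) du + (3*u*(3*u*v - u - 2)) dv

Using F^*(f dg) = (f ∘ F) d(g ∘ F), substitute each coordinate x_i by F_i(u, v) in f_i, and replace dx_i by d F_i = (∂F_i/∂u) du + (∂F_i/∂v) dv.
  For the x component: f_1(F) = -2*u; d F_1 = (3*v + 1) du + (3*u) dv
  For the y component: f_2(F) = 3*u*v + u - 2; d F_2 = (3*v) du + (3*u) dv
Combining and collecting du, dv coefficients:
  coeff of du: 9*u*v^2 - 3*u*v - 2*u - 6*v
  coeff of dv: 3*u*(3*u*v - u - 2)
F^* omega = (9*u*v^2 - 3*u*v - 2*u - 6*v) du + (3*u*(3*u*v - u - 2)) dv.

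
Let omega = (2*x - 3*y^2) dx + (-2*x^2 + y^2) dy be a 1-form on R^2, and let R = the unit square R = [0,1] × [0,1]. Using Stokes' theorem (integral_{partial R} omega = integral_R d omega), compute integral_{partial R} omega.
integral_(partial R) omega = 1

Stokes: integral_partial_R omega = integral_R d omega with d omega = (∂Q/∂x - ∂P/∂y) dx ∧ dy.
  ∂Q/∂x = -4*x
  ∂P/∂y = -6*y
  integrand = ∂Q/∂x - ∂P/∂y = -4*x + 6*y.
Integrating over R: integral_0^1 integral_0^1 (-4*x + 6*y) dx dy = 1.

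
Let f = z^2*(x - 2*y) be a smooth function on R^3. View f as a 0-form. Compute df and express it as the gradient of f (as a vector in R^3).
df = (z^2) dx + (-2*z^2) dy + (2*z*(x - 2*y)) dz; grad f = (z^2, -2*z^2, 2*z*(x - 2*y))

For a 0-form f, d f = (∂f/∂x) dx + (∂f/∂y) dy + (∂f/∂z) dz. The components of the vector representation are exactly the entries of grad f in Cartesian coordinates:
  ∂f/∂x = z^2
  ∂f/∂y = -2*z^2
  ∂f/∂z = 2*z*(x - 2*y).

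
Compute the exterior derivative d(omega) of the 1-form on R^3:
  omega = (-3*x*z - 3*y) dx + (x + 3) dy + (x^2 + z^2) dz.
d(omega) = (4) dx ∧ dy + (5*x) dx ∧ dz

For a 1-form omega = sum_i f_i dx_i, the exterior derivative is
  d(omega) = sum_{i < j} (∂f_j/∂x_i - ∂f_i/∂x_j) dx_i ∧ dx_j.
  coefficient of dx ∧ dy: ∂f_2/∂x - ∂f_1/∂y = ∂(x + 3)/∂x - ∂(-3*x*z - 3*y)/∂y = 4
  coefficient of dx ∧ dz: ∂f_3/∂x - ∂f_1/∂z = ∂(x^2 + z^2)/∂x - ∂(-3*x*z - 3*y)/∂z = 5*x
Assembling: d(omega) = (4) dx ∧ dy + (5*x) dx ∧ dz.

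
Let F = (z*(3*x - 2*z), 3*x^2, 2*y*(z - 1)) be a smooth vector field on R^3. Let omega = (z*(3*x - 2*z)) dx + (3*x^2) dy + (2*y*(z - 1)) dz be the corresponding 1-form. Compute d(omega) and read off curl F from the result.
d(omega) = (2*z - 2) dy ∧ dz + (3*x - 4*z) dz ∧ dx + (6*x) dx ∧ dy; curl F = (2*z - 2, 3*x - 4*z, 6*x)

d omega = sum_{i<j} (∂f_j/∂x_i - ∂f_i/∂x_j) dx_i ∧ dx_j. Under the identification (dy ∧ dz, dz ∧ dx, dx ∧ dy) ↔ (e_x, e_y, e_z), the coefficients are exactly the components of curl F. Compute:
  ∂R/∂y - ∂Q/∂z = (2*z - 2) - (0) = 2*z - 2
  ∂P/∂z - ∂R/∂x = (3*x - 4*z) - (0) = 3*x - 4*z
  ∂Q/∂x - ∂P/∂y = (6*x) - (0) = 6*x.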